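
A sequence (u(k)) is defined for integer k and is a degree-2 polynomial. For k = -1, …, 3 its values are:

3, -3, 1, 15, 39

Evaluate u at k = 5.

117

First differences: -6, 4, 14, 24. Second differences: 10, 10, 10.
Level-2 differences are constant, so u has degree 2.
Fitting a degree-2 polynomial gives u(k) = 5k² - k - 3.
Then u(5) = 117.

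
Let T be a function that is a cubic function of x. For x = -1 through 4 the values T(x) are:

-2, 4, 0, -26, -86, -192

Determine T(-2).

-6

Write T(x) = ax³ + bx² + cx + d; the 6 given values yield a linear system in the 4 coefficients.
Solving, T(x) = -2x³ - 5x² + 3x + 4.
Then T(-2) = -6.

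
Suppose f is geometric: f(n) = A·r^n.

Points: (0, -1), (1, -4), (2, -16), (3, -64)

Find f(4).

Consecutive ratio: -4/(-1) = 4, and -16/(-4) = 4, so r = 4.
Then A·4^0 = -1 gives A = -1, and f(n) = -1·4^n.
f(4) = -1·4^4 = -256.

-256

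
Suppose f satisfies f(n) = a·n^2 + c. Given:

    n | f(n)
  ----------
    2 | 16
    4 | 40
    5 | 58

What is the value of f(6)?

From f(2) = 16 and f(4) = 40: 4a + c = 16 and 16a + c = 40.
Subtracting: 12a = 24, so a = 2; then c = 16 − 2·4 = 8.
So f(n) = 2n² + 8, and f(6) = 80.

80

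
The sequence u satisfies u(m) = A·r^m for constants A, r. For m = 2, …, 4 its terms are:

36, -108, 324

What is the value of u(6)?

Consecutive ratio: -108/36 = -3, and 324/(-108) = -3, so r = -3.
Then A·(-3)^2 = 36 gives A = 4, and u(m) = 4·(-3)^m.
u(6) = 4·(-3)^6 = 2916.

2916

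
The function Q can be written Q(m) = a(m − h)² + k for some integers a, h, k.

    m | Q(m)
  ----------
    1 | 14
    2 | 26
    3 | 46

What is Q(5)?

First differences 12, 20; second difference 8 = 2a, so a = 4.
Expanding, the m-coefficient is −2ah = -8h; matching it to the data gives h = 0, and then k = 10.
So Q(m) = 4(m + 0)² + 10.
Q(5) = 4·5² + 10 = 110.

110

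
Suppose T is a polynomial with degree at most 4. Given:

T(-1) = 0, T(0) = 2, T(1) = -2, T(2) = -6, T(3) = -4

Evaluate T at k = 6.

Write T(k) = ak^4 + bk³ + ck² + dk + e; the 5 given values yield a linear system in the 5 coefficients.
Solving, the leading coefficient vanishes, and T(k) = k³ - 3k² - 2k + 2.
Then T(6) = 98.

98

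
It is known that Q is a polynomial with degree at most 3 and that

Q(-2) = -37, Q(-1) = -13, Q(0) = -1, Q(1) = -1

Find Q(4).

First differences: 24, 12, 0. Second differences: -12, -12.
Level-2 differences are constant, so Q has degree 2.
Fitting a degree-2 polynomial gives Q(x) = -6x² + 6x - 1.
Then Q(4) = -73.

-73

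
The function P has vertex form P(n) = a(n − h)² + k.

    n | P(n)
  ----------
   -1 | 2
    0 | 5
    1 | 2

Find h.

0

First differences 3, -3; second difference -6 = 2a, so a = -3.
Expanding, the n-coefficient is −2ah = 6h; matching it to the data gives h = 0, and then k = 5.
So P(n) = -3(n + 0)² + 5.
Hence h = 0.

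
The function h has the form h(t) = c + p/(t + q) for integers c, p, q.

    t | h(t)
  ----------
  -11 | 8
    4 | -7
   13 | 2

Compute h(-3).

14

(h(t) − c)(t + q) = p for each data point; the three points give a linear system in c and q, then p follows.
Solving: c = 5, q = -1, p = -36, so h(t) = 5 − 36/(t − 1).
Then h(-3) = 5 − 36/(-4) = 14.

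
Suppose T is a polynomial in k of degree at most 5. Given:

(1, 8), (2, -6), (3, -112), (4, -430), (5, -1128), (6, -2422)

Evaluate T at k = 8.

-7902

First differences: -14, -106, -318, -698, -1294. Second differences: -92, -212, -380, -596. Third differences: -120, -168, -216. Fourth differences: -48, -48.
Level-4 differences are constant, so T has degree 4.
Fitting a degree-4 polynomial gives T(k) = -2k^4 + 4k² + 4k + 2.
Then T(8) = -7902.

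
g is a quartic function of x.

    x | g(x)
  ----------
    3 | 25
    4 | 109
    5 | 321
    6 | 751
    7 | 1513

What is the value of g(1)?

1

Write g(x) = ax^4 + bx³ + cx² + dx + e; the 5 given values yield a linear system in the 5 coefficients.
Solving, g(x) = x^4 - 3x³ + 3x² - x + 1.
Then g(1) = 1.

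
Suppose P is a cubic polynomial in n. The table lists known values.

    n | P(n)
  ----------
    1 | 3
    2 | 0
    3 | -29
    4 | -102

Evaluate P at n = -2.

36

Write P(n) = an³ + bn² + cn + d; the 4 given values yield a linear system in the 4 coefficients.
Solving, P(n) = -3n³ + 5n² + 3n - 2.
Then P(-2) = 36.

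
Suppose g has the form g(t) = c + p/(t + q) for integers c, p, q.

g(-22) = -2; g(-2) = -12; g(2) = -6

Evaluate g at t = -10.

(g(t) − c)(t + q) = p for each data point; the three points give a linear system in c and q, then p follows.
Solving: c = -3, q = 4, p = -18, so g(t) = -3 − 18/(t + 4).
Then g(-10) = -3 − 18/(-6) = 0.

0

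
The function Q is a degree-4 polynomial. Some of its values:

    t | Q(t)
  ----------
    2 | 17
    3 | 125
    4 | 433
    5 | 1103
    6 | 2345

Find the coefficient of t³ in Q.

-1

Write Q(t) = at^4 + bt³ + ct² + dt + e; the 5 given values yield a linear system in the 5 coefficients.
Solving, Q(t) = 2t^4 - t³ - t² + 2t - 7.
The coefficient of t³ is -1.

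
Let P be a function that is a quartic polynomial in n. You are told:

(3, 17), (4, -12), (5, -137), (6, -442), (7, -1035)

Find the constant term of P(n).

8

Write P(n) = an^4 + bn³ + cn² + dn + e; the 5 given values yield a linear system in the 5 coefficients.
Solving, P(n) = -n^4 + 4n³ + n² - 9n + 8.
The constant term is P(0) = 8.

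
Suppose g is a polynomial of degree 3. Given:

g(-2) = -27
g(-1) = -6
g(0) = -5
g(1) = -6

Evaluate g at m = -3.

Write g(m) = am³ + bm² + cm + d; the 4 given values yield a linear system in the 4 coefficients.
Solving, g(m) = 3m³ - m² - 3m - 5.
Then g(-3) = -86.

-86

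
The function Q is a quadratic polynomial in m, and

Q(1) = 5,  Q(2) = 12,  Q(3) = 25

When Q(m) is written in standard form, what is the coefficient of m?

Write Q(m) = am² + bm + c; the 3 given values yield a linear system in the 3 coefficients.
Solving, Q(m) = 3m² - 2m + 4.
The coefficient of m is -2.

-2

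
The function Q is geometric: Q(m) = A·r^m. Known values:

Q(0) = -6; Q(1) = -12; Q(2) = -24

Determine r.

Consecutive ratio: -12/(-6) = 2, and -24/(-12) = 2, so r = 2.
Then A·2^0 = -6 gives A = -6, and Q(m) = -6·2^m.

2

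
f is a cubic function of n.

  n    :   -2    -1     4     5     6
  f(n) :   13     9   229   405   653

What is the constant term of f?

5

Write f(n) = an³ + bn² + cn + d; the 5 given values yield a linear system in the 4 coefficients.
Solving, f(n) = 2n³ + 6n² + 5.
The constant term is f(0) = 5.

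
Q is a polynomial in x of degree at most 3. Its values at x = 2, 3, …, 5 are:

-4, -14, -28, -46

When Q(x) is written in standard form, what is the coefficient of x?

0

First differences: -10, -14, -18. Second differences: -4, -4.
Level-2 differences are constant, so Q has degree 2.
Fitting a degree-2 polynomial gives Q(x) = -2x² + 4.
The coefficient of x is 0.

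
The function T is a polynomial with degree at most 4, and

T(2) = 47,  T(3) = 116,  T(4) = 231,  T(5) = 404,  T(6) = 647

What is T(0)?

Write T(x) = ax^4 + bx³ + cx² + dx + e; the 5 given values yield a linear system in the 5 coefficients.
Solving, the leading coefficient vanishes, and T(x) = 2x³ + 5x² + 6x - 1.
The constant term is T(0) = -1.

-1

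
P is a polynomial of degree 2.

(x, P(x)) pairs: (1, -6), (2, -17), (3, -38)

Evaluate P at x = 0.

Write P(x) = ax² + bx + c; the 3 given values yield a linear system in the 3 coefficients.
Solving, P(x) = -5x² + 4x - 5.
Then P(0) = -5.

-5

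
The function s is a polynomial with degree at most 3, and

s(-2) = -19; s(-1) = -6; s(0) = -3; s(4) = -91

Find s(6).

-195

Write s(x) = ax³ + bx² + cx + d; the 4 given values yield a linear system in the 4 coefficients.
Solving, the leading coefficient vanishes, and s(x) = -5x² - 2x - 3.
Then s(6) = -195.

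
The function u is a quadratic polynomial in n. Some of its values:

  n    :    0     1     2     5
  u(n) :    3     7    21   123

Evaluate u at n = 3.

Write u(n) = an² + bn + c; the 4 given values yield a linear system in the 3 coefficients.
Solving, u(n) = 5n² - n + 3.
Then u(3) = 45.

45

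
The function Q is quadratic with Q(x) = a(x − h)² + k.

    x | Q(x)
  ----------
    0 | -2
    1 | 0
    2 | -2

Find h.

First differences 2, -2; second difference -4 = 2a, so a = -2.
Expanding, the x-coefficient is −2ah = 4h; matching it to the data gives h = 1, and then k = 0.
So Q(x) = -2(x − 1)² + 0.
Hence h = 1.

1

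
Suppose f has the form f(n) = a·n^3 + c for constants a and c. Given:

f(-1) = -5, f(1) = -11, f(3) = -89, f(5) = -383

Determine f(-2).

From f(-1) = -5 and f(1) = -11: -1a + c = -5 and 1a + c = -11.
Subtracting: 2a = -6, so a = -3; then c = -5 − (-3)·(-1) = -8.
So f(n) = -3n³ − 8, and f(-2) = 16.

16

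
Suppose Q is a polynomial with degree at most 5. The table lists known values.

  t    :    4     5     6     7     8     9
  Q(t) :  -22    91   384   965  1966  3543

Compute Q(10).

Write Q(t) = at^5 + bt^4 + ct³ + dt² + et + p; the 6 given values yield a linear system in the 6 coefficients.
Solving, the leading coefficient vanishes, and Q(t) = t^4 - 4t³ - t² - 3t + 6.
Then Q(10) = 5876.

5876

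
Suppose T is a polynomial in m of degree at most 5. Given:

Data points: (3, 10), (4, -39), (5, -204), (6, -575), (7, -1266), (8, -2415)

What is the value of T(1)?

Write T(m) = am^5 + bm^4 + cm³ + dm² + em + p; the 6 given values yield a linear system in the 6 coefficients.
Solving, the leading coefficient vanishes, and T(m) = -m^4 + 3m³ + 3m² - 6m + 1.
Then T(1) = 0.

0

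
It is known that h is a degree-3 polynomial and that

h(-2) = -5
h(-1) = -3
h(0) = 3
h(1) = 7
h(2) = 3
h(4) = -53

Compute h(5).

Write h(t) = at³ + bt² + ct + d; the 6 given values yield a linear system in the 4 coefficients.
Solving, h(t) = -t³ - t² + 6t + 3.
Then h(5) = -117.

-117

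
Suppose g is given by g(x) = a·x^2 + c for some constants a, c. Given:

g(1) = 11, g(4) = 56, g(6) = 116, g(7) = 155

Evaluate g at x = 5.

83

From g(1) = 11 and g(4) = 56: 1a + c = 11 and 16a + c = 56.
Subtracting: 15a = 45, so a = 3; then c = 11 − 3·1 = 8.
So g(x) = 3x² + 8, and g(5) = 83.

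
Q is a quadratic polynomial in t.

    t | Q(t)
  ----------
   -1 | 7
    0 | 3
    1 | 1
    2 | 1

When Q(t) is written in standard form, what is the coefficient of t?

-3

First differences: -4, -2, 0. Second differences: 2, 2.
Level-2 differences are constant, so Q has degree 2.
Fitting a degree-2 polynomial gives Q(t) = t² - 3t + 3.
The coefficient of t is -3.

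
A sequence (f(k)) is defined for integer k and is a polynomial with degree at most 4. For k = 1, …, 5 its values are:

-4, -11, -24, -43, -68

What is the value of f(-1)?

First differences: -7, -13, -19, -25. Second differences: -6, -6, -6.
Level-2 differences are constant, so f has degree 2.
Fitting a degree-2 polynomial gives f(k) = -3k² + 2k - 3.
Then f(-1) = -8.

-8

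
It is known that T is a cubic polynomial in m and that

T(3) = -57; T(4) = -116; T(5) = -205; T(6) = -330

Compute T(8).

-712

Write T(m) = am³ + bm² + cm + d; the 4 given values yield a linear system in the 4 coefficients.
Solving, T(m) = -m³ - 3m² - m.
Then T(8) = -712.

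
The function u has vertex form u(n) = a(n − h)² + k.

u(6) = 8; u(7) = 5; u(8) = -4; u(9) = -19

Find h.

6

First differences -3, -9, -15; second difference -6 = 2a, so a = -3.
Expanding, the n-coefficient is −2ah = 6h; matching it to the data gives h = 6, and then k = 8.
So u(n) = -3(n − 6)² + 8.
Hence h = 6.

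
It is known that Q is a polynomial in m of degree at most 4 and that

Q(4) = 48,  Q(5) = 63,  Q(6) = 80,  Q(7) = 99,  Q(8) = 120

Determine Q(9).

143

First differences: 15, 17, 19, 21. Second differences: 2, 2, 2.
Level-2 differences are constant, so Q has degree 2.
Extending the table by one column gives the next first difference 23, so Q(9) = 120 + 23 = 143.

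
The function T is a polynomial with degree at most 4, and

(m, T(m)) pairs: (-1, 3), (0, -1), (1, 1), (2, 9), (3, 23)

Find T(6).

101

Write T(m) = am^4 + bm³ + cm² + dm + e; the 5 given values yield a linear system in the 5 coefficients.
Solving, the top 2 coefficients vanish, and T(m) = 3m² - m - 1.
Then T(6) = 101.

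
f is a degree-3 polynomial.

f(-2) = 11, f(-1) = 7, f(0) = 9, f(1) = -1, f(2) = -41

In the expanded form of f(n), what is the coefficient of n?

First differences: -4, 2, -10, -40. Second differences: 6, -12, -30. Third differences: -18, -18.
Level-3 differences are constant, so f has degree 3.
Fitting a degree-3 polynomial gives f(n) = -3n³ - 6n² - n + 9.
The coefficient of n is -1.

-1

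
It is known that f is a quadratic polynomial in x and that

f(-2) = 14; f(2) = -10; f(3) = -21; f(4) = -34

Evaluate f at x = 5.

-49

Write f(x) = ax² + bx + c; the 4 given values yield a linear system in the 3 coefficients.
Solving, f(x) = -x² - 6x + 6.
Then f(5) = -49.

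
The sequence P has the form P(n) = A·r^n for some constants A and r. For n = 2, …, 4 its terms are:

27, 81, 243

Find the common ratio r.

Consecutive ratio: 81/27 = 3, and 243/81 = 3, so r = 3.
Then A·3^2 = 27 gives A = 3, and P(n) = 3·3^n.

3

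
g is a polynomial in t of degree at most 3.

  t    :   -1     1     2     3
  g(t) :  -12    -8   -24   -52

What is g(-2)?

-32

Write g(t) = at³ + bt² + ct + d; the 4 given values yield a linear system in the 4 coefficients.
Solving, the leading coefficient vanishes, and g(t) = -6t² + 2t - 4.
Then g(-2) = -32.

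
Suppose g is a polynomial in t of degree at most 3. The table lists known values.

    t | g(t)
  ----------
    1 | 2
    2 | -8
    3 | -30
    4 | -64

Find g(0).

Write g(t) = at³ + bt² + ct + d; the 4 given values yield a linear system in the 4 coefficients.
Solving, the leading coefficient vanishes, and g(t) = -6t² + 8t.
Then g(0) = 0.

0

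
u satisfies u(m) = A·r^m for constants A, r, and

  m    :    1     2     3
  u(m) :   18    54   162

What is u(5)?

Consecutive ratio: 54/18 = 3, and 162/54 = 3, so r = 3.
Then A·3^1 = 18 gives A = 6, and u(m) = 6·3^m.
u(5) = 6·3^5 = 1458.

1458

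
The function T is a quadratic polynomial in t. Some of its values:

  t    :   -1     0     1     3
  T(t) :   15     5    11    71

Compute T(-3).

83

Write T(t) = at² + bt + c; the 4 given values yield a linear system in the 3 coefficients.
Solving, T(t) = 8t² - 2t + 5.
Then T(-3) = 83.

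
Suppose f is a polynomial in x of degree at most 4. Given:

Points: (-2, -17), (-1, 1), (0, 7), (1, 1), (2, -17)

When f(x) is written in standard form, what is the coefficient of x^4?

First differences: 18, 6, -6, -18. Second differences: -12, -12, -12.
Level-2 differences are constant, so f has degree 2.
Fitting a degree-2 polynomial gives f(x) = -6x² + 7.
The coefficient of x^4 is 0.

0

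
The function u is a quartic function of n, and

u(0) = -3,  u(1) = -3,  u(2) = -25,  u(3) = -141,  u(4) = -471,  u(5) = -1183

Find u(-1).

-1

First differences: 0, -22, -116, -330, -712. Second differences: -22, -94, -214, -382. Third differences: -72, -120, -168. Fourth differences: -48, -48.
Level-4 differences are constant, so u has degree 4.
Fitting a degree-4 polynomial gives u(n) = -2n^4 + 3n² - n - 3.
Then u(-1) = -1.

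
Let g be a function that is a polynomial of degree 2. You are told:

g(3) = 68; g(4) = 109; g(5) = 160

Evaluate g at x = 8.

373

Write g(x) = ax² + bx + c; the 3 given values yield a linear system in the 3 coefficients.
Solving, g(x) = 5x² + 6x + 5.
Then g(8) = 373.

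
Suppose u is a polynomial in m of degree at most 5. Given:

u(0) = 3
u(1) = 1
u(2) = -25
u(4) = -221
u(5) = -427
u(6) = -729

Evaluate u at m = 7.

Write u(m) = am^5 + bm^4 + cm³ + dm² + em + p; the 6 given values yield a linear system in the 6 coefficients.
Solving, the top 2 coefficients vanish, and u(m) = -3m³ - 3m² + 4m + 3.
Then u(7) = -1145.

-1145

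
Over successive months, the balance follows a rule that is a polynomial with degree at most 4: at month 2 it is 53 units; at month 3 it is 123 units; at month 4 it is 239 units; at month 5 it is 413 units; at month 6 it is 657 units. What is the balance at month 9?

1929

Write the value at n as g(n).
First differences: 70, 116, 174, 244. Second differences: 46, 58, 70. Third differences: 12, 12.
Level-3 differences are constant, so g has degree 3.
Fitting a degree-3 polynomial gives g(n) = 2n³ + 5n² + 7n + 3.
Then g(9) = 1929.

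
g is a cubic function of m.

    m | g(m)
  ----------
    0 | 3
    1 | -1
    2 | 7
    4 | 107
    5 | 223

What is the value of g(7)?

647

Write g(m) = am³ + bm² + cm + d; the 5 given values yield a linear system in the 4 coefficients.
Solving, g(m) = 2m³ - 6m + 3.
Then g(7) = 647.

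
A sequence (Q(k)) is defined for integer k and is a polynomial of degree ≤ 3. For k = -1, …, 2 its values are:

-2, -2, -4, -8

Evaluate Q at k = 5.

-32

First differences: 0, -2, -4. Second differences: -2, -2.
Level-2 differences are constant, so Q has degree 2.
Fitting a degree-2 polynomial gives Q(k) = -k² - k - 2.
Then Q(5) = -32.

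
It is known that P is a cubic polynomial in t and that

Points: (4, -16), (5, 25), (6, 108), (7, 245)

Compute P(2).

Write P(t) = at³ + bt² + ct + d; the 4 given values yield a linear system in the 4 coefficients.
Solving, P(t) = 2t³ - 9t².
Then P(2) = -20.

-20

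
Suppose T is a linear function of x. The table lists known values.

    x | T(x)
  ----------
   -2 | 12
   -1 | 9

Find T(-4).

18

Write T(x) = ax + b; the 2 given values yield a linear system in the 2 coefficients.
Solving, T(x) = -3x + 6.
Then T(-4) = 18.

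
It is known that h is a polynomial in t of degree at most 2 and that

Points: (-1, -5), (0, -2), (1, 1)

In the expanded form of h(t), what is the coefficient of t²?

0

Write h(t) = at² + bt + c; the 3 given values yield a linear system in the 3 coefficients.
Solving, the leading coefficient vanishes, and h(t) = 3t - 2.
The coefficient of t² is 0.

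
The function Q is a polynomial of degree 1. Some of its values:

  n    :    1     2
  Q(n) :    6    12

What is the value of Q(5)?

30

Write Q(n) = an + b; the 2 given values yield a linear system in the 2 coefficients.
Solving, Q(n) = 6n.
Then Q(5) = 30.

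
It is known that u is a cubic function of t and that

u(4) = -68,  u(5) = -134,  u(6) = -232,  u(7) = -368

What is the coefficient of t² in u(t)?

-1

Write u(t) = at³ + bt² + ct + d; the 4 given values yield a linear system in the 4 coefficients.
Solving, u(t) = -t³ - t² + 4t - 4.
The coefficient of t² is -1.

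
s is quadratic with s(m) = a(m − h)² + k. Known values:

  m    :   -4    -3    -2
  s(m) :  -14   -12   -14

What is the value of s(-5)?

-20

First differences 2, -2; second difference -4 = 2a, so a = -2.
Expanding, the m-coefficient is −2ah = 4h; matching it to the data gives h = -3, and then k = -12.
So s(m) = -2(m + 3)² − 12.
s(-5) = -2·(-2)² − 12 = -20.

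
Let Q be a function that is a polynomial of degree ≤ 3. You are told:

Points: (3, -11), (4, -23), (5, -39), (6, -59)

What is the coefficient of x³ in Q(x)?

First differences: -12, -16, -20. Second differences: -4, -4.
Level-2 differences are constant, so Q has degree 2.
Fitting a degree-2 polynomial gives Q(x) = -2x² + 2x + 1.
The coefficient of x³ is 0.

0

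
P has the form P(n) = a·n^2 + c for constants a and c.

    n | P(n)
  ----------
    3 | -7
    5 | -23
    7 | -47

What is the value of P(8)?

-62

From P(3) = -7 and P(5) = -23: 9a + c = -7 and 25a + c = -23.
Subtracting: 16a = -16, so a = -1; then c = -7 − (-1)·9 = 2.
So P(n) = -1n² + 2, and P(8) = -62.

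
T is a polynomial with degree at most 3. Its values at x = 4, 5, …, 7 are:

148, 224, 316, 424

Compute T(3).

Write T(x) = ax³ + bx² + cx + d; the 4 given values yield a linear system in the 4 coefficients.
Solving, the leading coefficient vanishes, and T(x) = 8x² + 4x + 4.
Then T(3) = 88.

88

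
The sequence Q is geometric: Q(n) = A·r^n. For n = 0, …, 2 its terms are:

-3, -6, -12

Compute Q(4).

Consecutive ratio: -6/(-3) = 2, and -12/(-6) = 2, so r = 2.
Then A·2^0 = -3 gives A = -3, and Q(n) = -3·2^n.
Q(4) = -3·2^4 = -48.

-48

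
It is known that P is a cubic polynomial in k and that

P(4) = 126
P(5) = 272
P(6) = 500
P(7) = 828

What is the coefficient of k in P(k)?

Write P(k) = ak³ + bk² + ck + d; the 4 given values yield a linear system in the 4 coefficients.
Solving, P(k) = 3k³ - 4k² - k + 2.
The coefficient of k is -1.

-1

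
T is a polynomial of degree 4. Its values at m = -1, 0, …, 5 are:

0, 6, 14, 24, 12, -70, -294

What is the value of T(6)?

-756

First differences: 6, 8, 10, -12, -82, -224. Second differences: 2, 2, -22, -70, -142. Third differences: 0, -24, -48, -72. Fourth differences: -24, -24, -24.
Level-4 differences are constant, so T has degree 4.
Fitting a degree-4 polynomial gives T(m) = -m^4 + 2m³ + 2m² + 5m + 6.
Then T(6) = -756.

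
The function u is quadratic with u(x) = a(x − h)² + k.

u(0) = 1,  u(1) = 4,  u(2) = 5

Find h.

First differences 3, 1; second difference -2 = 2a, so a = -1.
Expanding, the x-coefficient is −2ah = 2h; matching it to the data gives h = 2, and then k = 5.
So u(x) = -1(x − 2)² + 5.
Hence h = 2.

2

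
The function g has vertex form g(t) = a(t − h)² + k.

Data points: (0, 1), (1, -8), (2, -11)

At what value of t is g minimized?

First differences -9, -3; second difference 6 = 2a, so a = 3.
Expanding, the t-coefficient is −2ah = -6h; matching it to the data gives h = 2, and then k = -11.
So g(t) = 3(t − 2)² − 11.
Hence h = 2.

2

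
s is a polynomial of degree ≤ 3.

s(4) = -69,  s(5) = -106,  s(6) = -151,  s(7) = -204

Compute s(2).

Write s(x) = ax³ + bx² + cx + d; the 4 given values yield a linear system in the 4 coefficients.
Solving, the leading coefficient vanishes, and s(x) = -4x² - x - 1.
Then s(2) = -19.

-19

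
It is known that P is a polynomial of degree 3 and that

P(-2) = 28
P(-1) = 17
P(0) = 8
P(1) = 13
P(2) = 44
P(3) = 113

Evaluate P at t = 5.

413

First differences: -11, -9, 5, 31, 69. Second differences: 2, 14, 26, 38. Third differences: 12, 12, 12.
Level-3 differences are constant, so P has degree 3.
Fitting a degree-3 polynomial gives P(t) = 2t³ + 7t² - 4t + 8.
Then P(5) = 413.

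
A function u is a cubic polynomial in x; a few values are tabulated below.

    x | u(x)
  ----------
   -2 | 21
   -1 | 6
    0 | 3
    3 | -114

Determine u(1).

-6

Write u(x) = ax³ + bx² + cx + d; the 4 given values yield a linear system in the 4 coefficients.
Solving, u(x) = -3x³ - 3x² - 3x + 3.
Then u(1) = -6.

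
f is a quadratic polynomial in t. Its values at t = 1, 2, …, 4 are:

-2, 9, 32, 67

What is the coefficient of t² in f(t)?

First differences: 11, 23, 35. Second differences: 12, 12.
Level-2 differences are constant, so f has degree 2.
Fitting a degree-2 polynomial gives f(t) = 6t² - 7t - 1.
The coefficient of t² is 6.

6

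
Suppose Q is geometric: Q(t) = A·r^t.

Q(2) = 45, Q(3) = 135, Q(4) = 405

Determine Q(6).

3645

Consecutive ratio: 135/45 = 3, and 405/135 = 3, so r = 3.
Then A·3^2 = 45 gives A = 5, and Q(t) = 5·3^t.
Q(6) = 5·3^6 = 3645.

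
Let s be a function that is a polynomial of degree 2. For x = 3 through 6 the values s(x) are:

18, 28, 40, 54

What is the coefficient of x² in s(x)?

First differences: 10, 12, 14. Second differences: 2, 2.
Level-2 differences are constant, so s has degree 2.
Fitting a degree-2 polynomial gives s(x) = x² + 3x.
The coefficient of x² is 1.

1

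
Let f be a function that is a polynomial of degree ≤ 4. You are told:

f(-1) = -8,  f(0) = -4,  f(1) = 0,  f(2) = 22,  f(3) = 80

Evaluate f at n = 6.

Write f(n) = an^4 + bn³ + cn² + dn + e; the 5 given values yield a linear system in the 5 coefficients.
Solving, the leading coefficient vanishes, and f(n) = 3n³ + n - 4.
Then f(6) = 650.

650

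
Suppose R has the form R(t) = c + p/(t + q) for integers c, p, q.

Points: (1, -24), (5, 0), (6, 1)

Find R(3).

-4

(R(t) − c)(t + q) = p for each data point; the three points give a linear system in c and q, then p follows.
Solving: c = 6, q = 0, p = -30, so R(t) = 6 − 30/(t + 0).
Then R(3) = 6 − 30/3 = -4.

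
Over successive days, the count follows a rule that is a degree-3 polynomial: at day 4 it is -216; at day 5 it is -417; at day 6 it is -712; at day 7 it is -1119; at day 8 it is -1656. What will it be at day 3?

-91

Write the value at m as f(m).
Write f(m) = am³ + bm² + cm + d; the 5 given values yield a linear system in the 4 coefficients.
Solving, f(m) = -3m³ - 2m² + 8.
Then f(3) = -91.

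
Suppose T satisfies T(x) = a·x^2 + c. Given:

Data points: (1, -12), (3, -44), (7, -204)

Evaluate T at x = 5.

-108

From T(1) = -12 and T(3) = -44: 1a + c = -12 and 9a + c = -44.
Subtracting: 8a = -32, so a = -4; then c = -12 − (-4)·1 = -8.
So T(x) = -4x² − 8, and T(5) = -108.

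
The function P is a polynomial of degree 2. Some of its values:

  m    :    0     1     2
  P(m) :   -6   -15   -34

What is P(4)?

Write P(m) = am² + bm + c; the 3 given values yield a linear system in the 3 coefficients.
Solving, P(m) = -5m² - 4m - 6.
Then P(4) = -102.

-102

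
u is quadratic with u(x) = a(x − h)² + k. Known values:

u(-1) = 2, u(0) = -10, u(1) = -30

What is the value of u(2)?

First differences -12, -20; second difference -8 = 2a, so a = -4.
Expanding, the x-coefficient is −2ah = 8h; matching it to the data gives h = -2, and then k = 6.
So u(x) = -4(x + 2)² + 6.
u(2) = -4·4² + 6 = -58.

-58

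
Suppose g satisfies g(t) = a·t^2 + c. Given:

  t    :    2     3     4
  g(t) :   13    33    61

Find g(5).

97

From g(2) = 13 and g(3) = 33: 4a + c = 13 and 9a + c = 33.
Subtracting: 5a = 20, so a = 4; then c = 13 − 4·4 = -3.
So g(t) = 4t² − 3, and g(5) = 97.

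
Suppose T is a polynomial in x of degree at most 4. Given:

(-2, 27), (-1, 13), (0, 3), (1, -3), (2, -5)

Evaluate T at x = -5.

First differences: -14, -10, -6, -2. Second differences: 4, 4, 4.
Level-2 differences are constant, so T has degree 2.
Fitting a degree-2 polynomial gives T(x) = 2x² - 8x + 3.
Then T(-5) = 93.

93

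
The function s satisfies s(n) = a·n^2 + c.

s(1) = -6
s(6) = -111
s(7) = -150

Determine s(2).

From s(1) = -6 and s(6) = -111: 1a + c = -6 and 36a + c = -111.
Subtracting: 35a = -105, so a = -3; then c = -6 − (-3)·1 = -3.
So s(n) = -3n² − 3, and s(2) = -15.

-15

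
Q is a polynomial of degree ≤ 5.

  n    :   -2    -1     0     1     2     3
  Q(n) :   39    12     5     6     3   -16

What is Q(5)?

First differences: -27, -7, 1, -3, -19. Second differences: 20, 8, -4, -16. Third differences: -12, -12, -12.
Level-3 differences are constant, so Q has degree 3.
Fitting a degree-3 polynomial gives Q(n) = -2n³ + 4n² - n + 5.
Then Q(5) = -150.

-150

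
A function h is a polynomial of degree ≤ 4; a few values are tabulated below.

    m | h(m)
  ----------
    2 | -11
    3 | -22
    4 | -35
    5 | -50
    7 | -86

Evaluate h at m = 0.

Write h(m) = am^4 + bm³ + cm² + dm + e; the 5 given values yield a linear system in the 5 coefficients.
Solving, the top 2 coefficients vanish, and h(m) = -m² - 6m + 5.
Then h(0) = 5.

5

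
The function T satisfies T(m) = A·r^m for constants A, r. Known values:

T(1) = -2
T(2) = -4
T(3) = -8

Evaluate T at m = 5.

-32

Consecutive ratio: -4/(-2) = 2, and -8/(-4) = 2, so r = 2.
Then A·2^1 = -2 gives A = -1, and T(m) = -1·2^m.
T(5) = -1·2^5 = -32.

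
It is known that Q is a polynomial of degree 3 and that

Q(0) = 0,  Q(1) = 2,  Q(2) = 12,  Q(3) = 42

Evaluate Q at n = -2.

-28

Write Q(n) = an³ + bn² + cn + d; the 4 given values yield a linear system in the 4 coefficients.
Solving, Q(n) = 2n³ - 2n² + 2n.
Then Q(-2) = -28.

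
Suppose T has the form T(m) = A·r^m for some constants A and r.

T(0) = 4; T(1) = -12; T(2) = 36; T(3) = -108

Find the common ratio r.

-3

Consecutive ratio: -12/4 = -3, and 36/(-12) = -3, so r = -3.
Then A·(-3)^0 = 4 gives A = 4, and T(m) = 4·(-3)^m.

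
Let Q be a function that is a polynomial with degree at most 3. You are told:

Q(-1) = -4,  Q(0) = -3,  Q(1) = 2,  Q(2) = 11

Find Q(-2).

Write Q(x) = ax³ + bx² + cx + d; the 4 given values yield a linear system in the 4 coefficients.
Solving, the leading coefficient vanishes, and Q(x) = 2x² + 3x - 3.
Then Q(-2) = -1.

-1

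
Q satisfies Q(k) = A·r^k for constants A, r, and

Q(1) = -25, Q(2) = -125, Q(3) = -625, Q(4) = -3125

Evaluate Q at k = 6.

Consecutive ratio: -125/(-25) = 5, and -625/(-125) = 5, so r = 5.
Then A·5^1 = -25 gives A = -5, and Q(k) = -5·5^k.
Q(6) = -5·5^6 = -78125.

-78125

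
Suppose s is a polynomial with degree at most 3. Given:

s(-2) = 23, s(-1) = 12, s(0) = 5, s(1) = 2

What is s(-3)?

38

First differences: -11, -7, -3. Second differences: 4, 4.
Level-2 differences are constant, so s has degree 2.
Fitting a degree-2 polynomial gives s(m) = 2m² - 5m + 5.
Then s(-3) = 38.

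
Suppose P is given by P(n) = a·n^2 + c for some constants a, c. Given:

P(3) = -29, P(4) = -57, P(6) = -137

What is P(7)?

From P(3) = -29 and P(4) = -57: 9a + c = -29 and 16a + c = -57.
Subtracting: 7a = -28, so a = -4; then c = -29 − (-4)·9 = 7.
So P(n) = -4n² + 7, and P(7) = -189.

-189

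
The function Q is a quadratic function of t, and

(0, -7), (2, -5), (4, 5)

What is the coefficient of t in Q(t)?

Write Q(t) = at² + bt + c; the 3 given values yield a linear system in the 3 coefficients.
Solving, Q(t) = t² - t - 7.
The coefficient of t is -1.

-1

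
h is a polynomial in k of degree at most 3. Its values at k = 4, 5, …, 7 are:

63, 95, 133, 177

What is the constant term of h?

Write h(k) = ak³ + bk² + ck + d; the 4 given values yield a linear system in the 4 coefficients.
Solving, the leading coefficient vanishes, and h(k) = 3k² + 5k - 5.
The constant term is h(0) = -5.

-5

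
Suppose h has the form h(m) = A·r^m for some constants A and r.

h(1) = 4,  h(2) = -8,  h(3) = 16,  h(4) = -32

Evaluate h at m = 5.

64

Consecutive ratio: -8/4 = -2, and 16/(-8) = -2, so r = -2.
Then A·(-2)^1 = 4 gives A = -2, and h(m) = -2·(-2)^m.
h(5) = -2·(-2)^5 = 64.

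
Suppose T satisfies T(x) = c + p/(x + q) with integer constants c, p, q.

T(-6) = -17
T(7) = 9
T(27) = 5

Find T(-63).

(T(x) − c)(x + q) = p for each data point; the three points give a linear system in c and q, then p follows.
Solving: c = 3, q = 3, p = 60, so T(x) = 3 + 60/(x + 3).
Then T(-63) = 3 + 60/(-60) = 2.

2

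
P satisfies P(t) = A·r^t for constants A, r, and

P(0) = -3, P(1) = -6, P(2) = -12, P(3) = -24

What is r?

Consecutive ratio: -6/(-3) = 2, and -12/(-6) = 2, so r = 2.
Then A·2^0 = -3 gives A = -3, and P(t) = -3·2^t.

2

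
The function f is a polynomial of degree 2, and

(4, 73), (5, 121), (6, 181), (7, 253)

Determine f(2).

13

First differences: 48, 60, 72. Second differences: 12, 12.
Level-2 differences are constant, so f has degree 2.
Fitting a degree-2 polynomial gives f(n) = 6n² - 6n + 1.
Then f(2) = 13.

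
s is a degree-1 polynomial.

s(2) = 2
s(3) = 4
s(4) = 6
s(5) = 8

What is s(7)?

First differences: 2, 2, 2.
Level-1 differences are constant, so s has degree 1.
Fitting a degree-1 polynomial gives s(m) = 2m - 2.
Then s(7) = 12.

12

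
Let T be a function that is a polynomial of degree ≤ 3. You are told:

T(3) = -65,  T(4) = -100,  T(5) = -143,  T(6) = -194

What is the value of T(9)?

-395

First differences: -35, -43, -51. Second differences: -8, -8.
Level-2 differences are constant, so T has degree 2.
Fitting a degree-2 polynomial gives T(m) = -4m² - 7m - 8.
Then T(9) = -395.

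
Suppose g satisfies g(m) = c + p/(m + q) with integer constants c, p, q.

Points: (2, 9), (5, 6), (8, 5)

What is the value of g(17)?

(g(m) − c)(m + q) = p for each data point; the three points give a linear system in c and q, then p follows.
Solving: c = 3, q = 1, p = 18, so g(m) = 3 + 18/(m + 1).
Then g(17) = 3 + 18/18 = 4.

4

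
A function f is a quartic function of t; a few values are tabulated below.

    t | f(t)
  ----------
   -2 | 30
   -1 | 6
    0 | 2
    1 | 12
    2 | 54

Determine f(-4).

Write f(t) = at^4 + bt³ + ct² + dt + e; the 5 given values yield a linear system in the 5 coefficients.
Solving, f(t) = t^4 + t³ + 6t² + 2t + 2.
Then f(-4) = 282.

282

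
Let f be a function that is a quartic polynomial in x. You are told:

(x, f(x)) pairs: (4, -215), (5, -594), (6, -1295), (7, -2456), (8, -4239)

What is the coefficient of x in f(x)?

Write f(x) = ax^4 + bx³ + cx² + dx + e; the 5 given values yield a linear system in the 5 coefficients.
Solving, f(x) = -x^4 - x³ + 5x² + 6x + 1.
The coefficient of x is 6.

6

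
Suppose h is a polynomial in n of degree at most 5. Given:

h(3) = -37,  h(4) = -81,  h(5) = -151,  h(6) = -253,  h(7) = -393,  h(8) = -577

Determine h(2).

-13

First differences: -44, -70, -102, -140, -184. Second differences: -26, -32, -38, -44. Third differences: -6, -6, -6.
Level-3 differences are constant, so h has degree 3.
Fitting a degree-3 polynomial gives h(n) = -n³ - n² - 1.
Then h(2) = -13.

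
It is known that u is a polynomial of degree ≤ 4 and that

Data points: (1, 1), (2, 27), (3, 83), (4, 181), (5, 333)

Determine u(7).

First differences: 26, 56, 98, 152. Second differences: 30, 42, 54. Third differences: 12, 12.
Level-3 differences are constant, so u has degree 3.
Fitting a degree-3 polynomial gives u(k) = 2k³ + 3k² + 3k - 7.
Then u(7) = 847.

847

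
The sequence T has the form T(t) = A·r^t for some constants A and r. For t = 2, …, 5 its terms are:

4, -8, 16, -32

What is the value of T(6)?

64

Consecutive ratio: -8/4 = -2, and 16/(-8) = -2, so r = -2.
Then A·(-2)^2 = 4 gives A = 1, and T(t) = 1·(-2)^t.
T(6) = 1·(-2)^6 = 64.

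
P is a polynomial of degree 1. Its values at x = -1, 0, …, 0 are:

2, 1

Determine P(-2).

3

Write P(x) = ax + b; the 2 given values yield a linear system in the 2 coefficients.
Solving, P(x) = -x + 1.
Then P(-2) = 3.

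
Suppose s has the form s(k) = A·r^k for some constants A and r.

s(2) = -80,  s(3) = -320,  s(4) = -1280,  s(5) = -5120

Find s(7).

Consecutive ratio: -320/(-80) = 4, and -1280/(-320) = 4, so r = 4.
Then A·4^2 = -80 gives A = -5, and s(k) = -5·4^k.
s(7) = -5·4^7 = -81920.

-81920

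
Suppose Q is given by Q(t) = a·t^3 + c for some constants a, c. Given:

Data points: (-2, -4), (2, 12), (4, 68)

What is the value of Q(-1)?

From Q(-2) = -4 and Q(2) = 12: -8a + c = -4 and 8a + c = 12.
Subtracting: 16a = 16, so a = 1; then c = -4 − 1·(-8) = 4.
So Q(t) = 1t³ + 4, and Q(-1) = 3.

3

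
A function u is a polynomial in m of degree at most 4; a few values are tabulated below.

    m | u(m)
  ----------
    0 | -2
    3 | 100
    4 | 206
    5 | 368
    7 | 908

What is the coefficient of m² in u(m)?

4

Write u(m) = am^4 + bm³ + cm² + dm + e; the 5 given values yield a linear system in the 5 coefficients.
Solving, the leading coefficient vanishes, and u(m) = 2m³ + 4m² + 4m - 2.
The coefficient of m² is 4.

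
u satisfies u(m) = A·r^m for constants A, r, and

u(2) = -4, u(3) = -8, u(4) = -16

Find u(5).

-32

Consecutive ratio: -8/(-4) = 2, and -16/(-8) = 2, so r = 2.
Then A·2^2 = -4 gives A = -1, and u(m) = -1·2^m.
u(5) = -1·2^5 = -32.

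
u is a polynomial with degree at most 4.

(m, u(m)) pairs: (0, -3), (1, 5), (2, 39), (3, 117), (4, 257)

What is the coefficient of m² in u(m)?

Write u(m) = am^4 + bm³ + cm² + dm + e; the 5 given values yield a linear system in the 5 coefficients.
Solving, the leading coefficient vanishes, and u(m) = 3m³ + 4m² + m - 3.
The coefficient of m² is 4.

4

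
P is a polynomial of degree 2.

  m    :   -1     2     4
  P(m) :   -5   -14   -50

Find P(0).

-2

Write P(m) = am² + bm + c; the 3 given values yield a linear system in the 3 coefficients.
Solving, P(m) = -3m² - 2.
Then P(0) = -2.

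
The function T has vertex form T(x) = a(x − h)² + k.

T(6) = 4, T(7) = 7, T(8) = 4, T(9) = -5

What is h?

7

First differences 3, -3, -9; second difference -6 = 2a, so a = -3.
Expanding, the x-coefficient is −2ah = 6h; matching it to the data gives h = 7, and then k = 7.
So T(x) = -3(x − 7)² + 7.
Hence h = 7.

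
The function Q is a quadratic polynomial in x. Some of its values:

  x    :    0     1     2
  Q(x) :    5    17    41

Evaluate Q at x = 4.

Write Q(x) = ax² + bx + c; the 3 given values yield a linear system in the 3 coefficients.
Solving, Q(x) = 6x² + 6x + 5.
Then Q(4) = 125.

125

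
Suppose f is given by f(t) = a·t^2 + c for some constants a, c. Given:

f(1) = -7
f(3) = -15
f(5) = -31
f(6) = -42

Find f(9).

-87

From f(1) = -7 and f(3) = -15: 1a + c = -7 and 9a + c = -15.
Subtracting: 8a = -8, so a = -1; then c = -7 − (-1)·1 = -6.
So f(t) = -1t² − 6, and f(9) = -87.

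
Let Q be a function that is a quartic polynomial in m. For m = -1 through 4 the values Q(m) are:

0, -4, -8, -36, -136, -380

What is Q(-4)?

-108

First differences: -4, -4, -28, -100, -244. Second differences: 0, -24, -72, -144. Third differences: -24, -48, -72. Fourth differences: -24, -24.
Level-4 differences are constant, so Q has degree 4.
Fitting a degree-4 polynomial gives Q(m) = -m^4 - 2m³ + m² - 2m - 4.
Then Q(-4) = -108.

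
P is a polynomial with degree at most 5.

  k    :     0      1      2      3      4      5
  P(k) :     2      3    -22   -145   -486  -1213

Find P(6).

-2542

Write P(k) = ak^5 + bk^4 + ck³ + dk² + ek + p; the 6 given values yield a linear system in the 6 coefficients.
Solving, the leading coefficient vanishes, and P(k) = -2k^4 + k² + 2k + 2.
Then P(6) = -2542.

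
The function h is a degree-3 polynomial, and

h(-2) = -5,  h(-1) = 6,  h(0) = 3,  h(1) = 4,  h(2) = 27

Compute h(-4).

Write h(x) = ax³ + bx² + cx + d; the 5 given values yield a linear system in the 4 coefficients.
Solving, h(x) = 3x³ + 2x² - 4x + 3.
Then h(-4) = -141.

-141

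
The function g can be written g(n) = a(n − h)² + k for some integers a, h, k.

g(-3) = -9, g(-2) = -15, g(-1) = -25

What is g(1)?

First differences -6, -10; second difference -4 = 2a, so a = -2.
Expanding, the n-coefficient is −2ah = 4h; matching it to the data gives h = -4, and then k = -7.
So g(n) = -2(n + 4)² − 7.
g(1) = -2·5² − 7 = -57.

-57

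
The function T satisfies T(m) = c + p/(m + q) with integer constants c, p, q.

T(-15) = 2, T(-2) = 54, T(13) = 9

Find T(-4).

-42

(T(m) − c)(m + q) = p for each data point; the three points give a linear system in c and q, then p follows.
Solving: c = 6, q = 3, p = 48, so T(m) = 6 + 48/(m + 3).
Then T(-4) = 6 + 48/(-1) = -42.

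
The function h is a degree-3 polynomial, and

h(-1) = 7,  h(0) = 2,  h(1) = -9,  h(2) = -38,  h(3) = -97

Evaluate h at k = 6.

First differences: -5, -11, -29, -59. Second differences: -6, -18, -30. Third differences: -12, -12.
Level-3 differences are constant, so h has degree 3.
Fitting a degree-3 polynomial gives h(k) = -2k³ - 3k² - 6k + 2.
Then h(6) = -574.

-574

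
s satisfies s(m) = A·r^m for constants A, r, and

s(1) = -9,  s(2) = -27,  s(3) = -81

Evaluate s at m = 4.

Consecutive ratio: -27/(-9) = 3, and -81/(-27) = 3, so r = 3.
Then A·3^1 = -9 gives A = -3, and s(m) = -3·3^m.
s(4) = -3·3^4 = -243.

-243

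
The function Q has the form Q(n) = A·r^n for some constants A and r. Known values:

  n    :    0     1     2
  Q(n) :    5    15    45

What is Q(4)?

Consecutive ratio: 15/5 = 3, and 45/15 = 3, so r = 3.
Then A·3^0 = 5 gives A = 5, and Q(n) = 5·3^n.
Q(4) = 5·3^4 = 405.

405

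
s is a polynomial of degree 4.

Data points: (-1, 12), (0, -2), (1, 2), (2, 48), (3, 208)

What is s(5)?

1398

Write s(m) = am^4 + bm³ + cm² + dm + e; the 5 given values yield a linear system in the 5 coefficients.
Solving, s(m) = 2m^4 + 7m² - 5m - 2.
Then s(5) = 1398.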